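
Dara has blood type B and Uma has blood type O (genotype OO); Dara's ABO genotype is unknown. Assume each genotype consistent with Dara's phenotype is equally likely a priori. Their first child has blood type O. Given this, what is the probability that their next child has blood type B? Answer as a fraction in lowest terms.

1/2

Possible genotypes: Dara ∈ {BB, BO}; Uma ∈ {OO}.
Weight each parental genotype pair by prior × P(type-O child):
  BO × OO: posterior weight 1; P(next child type B) = 1/2.
Weighted sum = 1/2.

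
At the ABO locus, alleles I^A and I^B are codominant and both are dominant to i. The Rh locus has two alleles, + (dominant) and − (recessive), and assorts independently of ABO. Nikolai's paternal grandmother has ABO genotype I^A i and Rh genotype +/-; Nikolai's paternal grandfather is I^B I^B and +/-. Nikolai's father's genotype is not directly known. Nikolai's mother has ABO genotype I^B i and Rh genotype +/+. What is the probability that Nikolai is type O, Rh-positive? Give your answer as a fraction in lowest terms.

Nikolai's father's ABO genotype from I^A i × I^B I^B: 1/2 I^A I^B, 1/2 I^B i.
Crossing each possibility with the mother I^B i and summing P(type O): 1/2·0 + 1/2·1/4 = 1/8.
Similarly for Rh via the father's Rh distribution: P(Rh+) = 1.
Independent loci: 1/8 × 1 = 1/8.

1/8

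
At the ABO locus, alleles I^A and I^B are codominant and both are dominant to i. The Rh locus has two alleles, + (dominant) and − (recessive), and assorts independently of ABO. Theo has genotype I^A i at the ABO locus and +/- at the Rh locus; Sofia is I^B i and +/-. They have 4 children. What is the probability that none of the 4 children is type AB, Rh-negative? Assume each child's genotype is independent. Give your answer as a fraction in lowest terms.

ABO cross I^A i × I^B i → 1/4 O, 1/4 A, 1/4 B, 1/4 AB.
Rh cross +/- × +/- → 3/4 Rh+, 1/4 Rh-; so P(type AB, Rh-negative) = 1/4 × 1/4 = 1/16 per child.
P(not type AB, Rh-negative) = 15/16 for one child; (15/16)^4 = 50625/65536.

50625/65536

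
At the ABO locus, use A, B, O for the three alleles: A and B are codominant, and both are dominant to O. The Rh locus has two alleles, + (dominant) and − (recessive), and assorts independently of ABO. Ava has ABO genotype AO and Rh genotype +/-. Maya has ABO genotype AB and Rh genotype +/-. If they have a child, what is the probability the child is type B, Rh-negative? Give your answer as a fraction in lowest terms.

1/16

ABO cross AO × AB → offspring phenotypes: 1/2 A, 1/4 B, 1/4 AB.
Rh cross +/- × +/- → 3/4 Rh+, 1/4 Rh-.
Independent loci: P(type B, Rh-negative) = 1/4 × 1/4 = 1/16.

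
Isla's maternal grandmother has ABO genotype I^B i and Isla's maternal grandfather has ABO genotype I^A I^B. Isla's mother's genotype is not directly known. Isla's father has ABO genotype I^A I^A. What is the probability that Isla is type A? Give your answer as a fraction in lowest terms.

1/2

Isla's mother's ABO genotype from I^B i × I^A I^B: 1/4 I^A I^B, 1/4 I^A i, 1/4 I^B I^B, 1/4 I^B i.
Crossing each possibility with the father I^A I^A and summing P(type A): 1/4·1/2 + 1/4·1 + 1/4·0 + 1/4·1/2 = 1/2.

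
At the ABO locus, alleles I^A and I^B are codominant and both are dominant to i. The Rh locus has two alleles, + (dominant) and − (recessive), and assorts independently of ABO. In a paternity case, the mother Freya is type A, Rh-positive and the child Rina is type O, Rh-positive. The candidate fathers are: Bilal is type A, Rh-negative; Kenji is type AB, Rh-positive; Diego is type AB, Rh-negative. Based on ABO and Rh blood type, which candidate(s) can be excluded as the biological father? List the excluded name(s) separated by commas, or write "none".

Kenji, Diego

A candidate is excluded only if no genotype consistent with his phenotype could produce a type O, Rh-positive child with a type A, Rh-positive mother.
Kenji (type AB, Rh+): no genotype consistent with that phenotype can produce a type-O Rh+ child with a type-A mother.
Diego (type AB, Rh-): no genotype consistent with that phenotype can produce a type-O Rh+ child with a type-A mother.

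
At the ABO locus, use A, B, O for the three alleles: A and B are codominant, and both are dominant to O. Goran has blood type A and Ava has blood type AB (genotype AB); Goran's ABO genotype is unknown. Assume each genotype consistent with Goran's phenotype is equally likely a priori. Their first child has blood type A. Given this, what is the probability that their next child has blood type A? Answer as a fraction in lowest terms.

Possible genotypes: Goran ∈ {AA, AO}; Ava ∈ {AB}.
Weight each parental genotype pair by prior × P(type-A child):
  AA × AB: posterior weight 1/2; P(next child type A) = 1/2.
  AO × AB: posterior weight 1/2; P(next child type A) = 1/2.
Weighted sum = 1/2.

1/2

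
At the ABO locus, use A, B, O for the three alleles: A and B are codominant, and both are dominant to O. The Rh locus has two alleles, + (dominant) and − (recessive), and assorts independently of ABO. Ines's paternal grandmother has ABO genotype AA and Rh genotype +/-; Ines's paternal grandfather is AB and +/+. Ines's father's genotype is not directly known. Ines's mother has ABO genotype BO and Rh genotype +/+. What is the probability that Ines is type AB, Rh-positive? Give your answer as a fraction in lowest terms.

3/8

Ines's father's ABO genotype from AA × AB: 1/2 AA, 1/2 AB.
Crossing each possibility with the mother BO and summing P(type AB): 1/2·1/2 + 1/2·1/4 = 3/8.
Similarly for Rh via the father's Rh distribution: P(Rh+) = 1.
Independent loci: 3/8 × 1 = 3/8.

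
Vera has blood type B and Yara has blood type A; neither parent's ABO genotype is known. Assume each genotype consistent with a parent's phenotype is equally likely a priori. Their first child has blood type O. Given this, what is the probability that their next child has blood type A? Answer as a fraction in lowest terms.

1/4

Possible genotypes: Vera ∈ {BB, BO}; Yara ∈ {AA, AO}.
Weight each parental genotype pair by prior × P(type-O child):
  BO × AO: posterior weight 1; P(next child type A) = 1/4.
Weighted sum = 1/4.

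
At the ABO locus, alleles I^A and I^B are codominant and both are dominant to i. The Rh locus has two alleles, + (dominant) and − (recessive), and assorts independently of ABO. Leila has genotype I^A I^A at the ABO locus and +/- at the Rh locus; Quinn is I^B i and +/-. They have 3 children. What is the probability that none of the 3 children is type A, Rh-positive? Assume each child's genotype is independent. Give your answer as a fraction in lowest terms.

ABO cross I^A I^A × I^B i → 1/2 A, 1/2 AB.
Rh cross +/- × +/- → 3/4 Rh+, 1/4 Rh-; so P(type A, Rh-positive) = 1/2 × 3/4 = 3/8 per child.
P(not type A, Rh-positive) = 5/8 for one child; (5/8)^3 = 125/512.

125/512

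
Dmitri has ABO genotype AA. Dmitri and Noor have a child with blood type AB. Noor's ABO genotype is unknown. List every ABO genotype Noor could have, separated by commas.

AB, BB, BO

For each candidate genotype of Noor, check whether crossing it with AA can produce every observed child phenotype.
  AA → possible child types {A} ✗
  AB → possible child types {A, AB} ✓
  AO → possible child types {A} ✗
  BB → possible child types {AB} ✓
  BO → possible child types {A, AB} ✓
  OO → possible child types {A} ✗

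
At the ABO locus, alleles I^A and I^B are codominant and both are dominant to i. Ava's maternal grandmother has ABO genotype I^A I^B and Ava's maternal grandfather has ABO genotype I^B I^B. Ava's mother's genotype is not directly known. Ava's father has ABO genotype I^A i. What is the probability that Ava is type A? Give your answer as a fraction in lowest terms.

Ava's mother's ABO genotype from I^A I^B × I^B I^B: 1/2 I^A I^B, 1/2 I^B I^B.
Crossing each possibility with the father I^A i and summing P(type A): 1/2·1/2 + 1/2·0 = 1/4.

1/4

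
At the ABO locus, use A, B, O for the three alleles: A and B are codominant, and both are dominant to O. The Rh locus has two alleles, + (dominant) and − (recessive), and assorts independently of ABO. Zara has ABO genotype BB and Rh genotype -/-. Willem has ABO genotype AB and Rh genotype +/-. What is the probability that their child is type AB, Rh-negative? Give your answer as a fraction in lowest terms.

1/4

ABO cross BB × AB → offspring phenotypes: 1/2 B, 1/2 AB.
Rh cross -/- × +/- → 1/2 Rh+, 1/2 Rh-.
Independent loci: P(type AB, Rh-negative) = 1/2 × 1/2 = 1/4.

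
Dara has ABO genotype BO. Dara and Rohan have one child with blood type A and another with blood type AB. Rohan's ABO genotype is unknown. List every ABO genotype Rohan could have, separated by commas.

For each candidate genotype of Rohan, check whether crossing it with BO can produce every observed child phenotype.
  AA → possible child types {A, AB} ✓
  AB → possible child types {A, B, AB} ✓
  AO → possible child types {O, A, B, AB} ✓
  BB → possible child types {B} ✗
  BO → possible child types {O, B} ✗
  OO → possible child types {O, B} ✗

AA, AB, AO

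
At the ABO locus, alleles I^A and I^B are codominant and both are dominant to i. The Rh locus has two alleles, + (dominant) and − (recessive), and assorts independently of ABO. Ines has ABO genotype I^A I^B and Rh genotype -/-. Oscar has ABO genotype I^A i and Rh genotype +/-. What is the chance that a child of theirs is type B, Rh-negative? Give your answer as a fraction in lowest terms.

1/8

ABO cross I^A I^B × I^A i → offspring phenotypes: 1/2 A, 1/4 B, 1/4 AB.
Rh cross -/- × +/- → 1/2 Rh+, 1/2 Rh-.
Independent loci: P(type B, Rh-negative) = 1/4 × 1/2 = 1/8.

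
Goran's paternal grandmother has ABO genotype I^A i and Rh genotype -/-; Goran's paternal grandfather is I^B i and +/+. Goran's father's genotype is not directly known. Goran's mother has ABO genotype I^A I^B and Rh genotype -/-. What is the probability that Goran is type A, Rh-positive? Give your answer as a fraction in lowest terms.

3/16

Goran's father's ABO genotype from I^A i × I^B i: 1/4 I^A I^B, 1/4 I^A i, 1/4 I^B i, 1/4 i i.
Crossing each possibility with the mother I^A I^B and summing P(type A): 1/4·1/4 + 1/4·1/2 + 1/4·1/4 + 1/4·1/2 = 3/8.
Similarly for Rh via the father's Rh distribution: P(Rh+) = 1/2.
Independent loci: 3/8 × 1/2 = 3/16.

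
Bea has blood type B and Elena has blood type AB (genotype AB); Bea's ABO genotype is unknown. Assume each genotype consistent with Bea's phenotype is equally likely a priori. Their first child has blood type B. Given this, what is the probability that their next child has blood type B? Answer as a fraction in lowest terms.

1/2

Possible genotypes: Bea ∈ {BB, BO}; Elena ∈ {AB}.
Weight each parental genotype pair by prior × P(type-B child):
  BB × AB: posterior weight 1/2; P(next child type B) = 1/2.
  BO × AB: posterior weight 1/2; P(next child type B) = 1/2.
Weighted sum = 1/2.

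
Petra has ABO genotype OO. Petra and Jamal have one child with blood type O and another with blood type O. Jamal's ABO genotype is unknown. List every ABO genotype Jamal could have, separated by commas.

For each candidate genotype of Jamal, check whether crossing it with OO can produce every observed child phenotype.
  AA → possible child types {A} ✗
  AB → possible child types {A, B} ✗
  AO → possible child types {O, A} ✓
  BB → possible child types {B} ✗
  BO → possible child types {O, B} ✓
  OO → possible child types {O} ✓

AO, BO, OO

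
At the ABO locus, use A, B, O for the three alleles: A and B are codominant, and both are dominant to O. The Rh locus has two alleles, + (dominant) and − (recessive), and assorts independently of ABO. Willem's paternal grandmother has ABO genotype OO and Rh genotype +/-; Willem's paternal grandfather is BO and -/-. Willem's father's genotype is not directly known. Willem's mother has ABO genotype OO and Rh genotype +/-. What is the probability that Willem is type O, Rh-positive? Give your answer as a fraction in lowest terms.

15/32

Willem's father's ABO genotype from OO × BO: 1/2 BO, 1/2 OO.
Crossing each possibility with the mother OO and summing P(type O): 1/2·1/2 + 1/2·1 = 3/4.
Similarly for Rh via the father's Rh distribution: P(Rh+) = 5/8.
Independent loci: 3/4 × 5/8 = 15/32.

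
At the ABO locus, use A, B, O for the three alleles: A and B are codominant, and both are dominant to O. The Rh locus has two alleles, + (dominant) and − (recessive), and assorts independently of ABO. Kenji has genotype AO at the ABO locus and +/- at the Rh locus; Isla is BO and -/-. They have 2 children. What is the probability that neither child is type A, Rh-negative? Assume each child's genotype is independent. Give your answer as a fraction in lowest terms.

ABO cross AO × BO → 1/4 O, 1/4 A, 1/4 B, 1/4 AB.
Rh cross +/- × -/- → 1/2 Rh+, 1/2 Rh-; so P(type A, Rh-negative) = 1/4 × 1/2 = 1/8 per child.
P(not type A, Rh-negative) = 7/8 for one child; (7/8)^2 = 49/64.

49/64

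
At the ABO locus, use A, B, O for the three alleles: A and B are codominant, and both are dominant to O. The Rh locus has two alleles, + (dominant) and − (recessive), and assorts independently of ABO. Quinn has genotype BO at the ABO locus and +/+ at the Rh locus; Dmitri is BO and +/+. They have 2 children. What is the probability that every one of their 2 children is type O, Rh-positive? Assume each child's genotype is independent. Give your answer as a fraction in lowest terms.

ABO cross BO × BO → 1/4 O, 3/4 B.
Rh cross +/+ × +/+ → 1 Rh+; so P(type O, Rh-positive) = 1/4 × 1 = 1/4 per child.
All 2 independent: (1/4)^2 = 1/16.

1/16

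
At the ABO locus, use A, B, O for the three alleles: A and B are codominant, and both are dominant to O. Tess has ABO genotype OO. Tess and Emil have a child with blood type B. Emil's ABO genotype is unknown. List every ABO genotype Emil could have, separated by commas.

AB, BB, BO

For each candidate genotype of Emil, check whether crossing it with OO can produce every observed child phenotype.
  AA → possible child types {A} ✗
  AB → possible child types {A, B} ✓
  AO → possible child types {O, A} ✗
  BB → possible child types {B} ✓
  BO → possible child types {O, B} ✓
  OO → possible child types {O} ✗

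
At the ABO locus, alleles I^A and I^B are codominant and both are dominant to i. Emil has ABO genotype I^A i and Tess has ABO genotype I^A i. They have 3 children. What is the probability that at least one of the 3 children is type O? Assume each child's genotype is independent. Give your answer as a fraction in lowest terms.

ABO cross I^A i × I^A i → 1/4 O, 3/4 A.
So P(type O) = 1/4 per child.
P(none) = (3/4)^3 = 27/64; P(at least one) = 1 − 27/64 = 37/64.

37/64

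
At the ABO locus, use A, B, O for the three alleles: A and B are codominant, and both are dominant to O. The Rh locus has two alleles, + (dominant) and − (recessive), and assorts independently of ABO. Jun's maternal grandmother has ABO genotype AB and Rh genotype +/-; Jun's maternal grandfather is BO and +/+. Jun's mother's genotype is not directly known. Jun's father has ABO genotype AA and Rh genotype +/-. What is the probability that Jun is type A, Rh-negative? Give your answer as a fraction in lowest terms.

Jun's mother's ABO genotype from AB × BO: 1/4 AB, 1/4 AO, 1/4 BB, 1/4 BO.
Crossing each possibility with the father AA and summing P(type A): 1/4·1/2 + 1/4·1 + 1/4·0 + 1/4·1/2 = 1/2.
Similarly for Rh via the mother's Rh distribution: P(Rh-) = 1/8.
Independent loci: 1/2 × 1/8 = 1/16.

1/16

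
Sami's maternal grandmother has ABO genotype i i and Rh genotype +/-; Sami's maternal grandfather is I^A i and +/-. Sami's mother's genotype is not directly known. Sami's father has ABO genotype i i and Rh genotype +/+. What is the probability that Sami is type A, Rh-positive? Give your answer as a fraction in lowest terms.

1/4

Sami's mother's ABO genotype from i i × I^A i: 1/2 I^A i, 1/2 i i.
Crossing each possibility with the father i i and summing P(type A): 1/2·1/2 + 1/2·0 = 1/4.
Similarly for Rh via the mother's Rh distribution: P(Rh+) = 1.
Independent loci: 1/4 × 1 = 1/4.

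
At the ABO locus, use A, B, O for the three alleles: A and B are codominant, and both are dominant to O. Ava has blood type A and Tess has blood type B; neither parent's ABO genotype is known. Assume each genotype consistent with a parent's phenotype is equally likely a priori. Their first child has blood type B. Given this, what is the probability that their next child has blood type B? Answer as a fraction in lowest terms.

Possible genotypes: Ava ∈ {AA, AO}; Tess ∈ {BB, BO}.
Weight each parental genotype pair by prior × P(type-B child):
  AO × BB: posterior weight 2/3; P(next child type B) = 1/2.
  AO × BO: posterior weight 1/3; P(next child type B) = 1/4.
Weighted sum = 5/12.

5/12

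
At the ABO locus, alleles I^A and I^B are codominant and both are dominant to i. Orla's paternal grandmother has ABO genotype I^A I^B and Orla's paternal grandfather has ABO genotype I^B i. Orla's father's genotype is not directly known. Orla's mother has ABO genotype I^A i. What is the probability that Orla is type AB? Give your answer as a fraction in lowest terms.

1/4

Orla's father's ABO genotype from I^A I^B × I^B i: 1/4 I^A I^B, 1/4 I^A i, 1/4 I^B I^B, 1/4 I^B i.
Crossing each possibility with the mother I^A i and summing P(type AB): 1/4·1/4 + 1/4·0 + 1/4·1/2 + 1/4·1/4 = 1/4.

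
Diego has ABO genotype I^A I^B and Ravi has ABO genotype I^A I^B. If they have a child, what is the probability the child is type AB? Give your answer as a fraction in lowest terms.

ABO cross I^A I^B × I^A I^B → offspring phenotypes: 1/4 A, 1/4 B, 1/2 AB.
So P(type AB) = 1/2.

1/2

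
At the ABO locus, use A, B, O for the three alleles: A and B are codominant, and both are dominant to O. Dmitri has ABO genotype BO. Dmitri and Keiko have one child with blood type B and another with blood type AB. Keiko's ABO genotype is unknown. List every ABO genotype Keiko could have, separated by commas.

For each candidate genotype of Keiko, check whether crossing it with BO can produce every observed child phenotype.
  AA → possible child types {A, AB} ✗
  AB → possible child types {A, B, AB} ✓
  AO → possible child types {O, A, B, AB} ✓
  BB → possible child types {B} ✗
  BO → possible child types {O, B} ✗
  OO → possible child types {O, B} ✗

AB, AO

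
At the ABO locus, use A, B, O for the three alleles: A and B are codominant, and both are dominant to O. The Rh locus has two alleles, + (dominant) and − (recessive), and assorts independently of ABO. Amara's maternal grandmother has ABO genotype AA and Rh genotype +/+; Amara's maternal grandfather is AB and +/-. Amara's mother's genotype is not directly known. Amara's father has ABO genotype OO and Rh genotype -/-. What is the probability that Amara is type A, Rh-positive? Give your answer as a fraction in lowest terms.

Amara's mother's ABO genotype from AA × AB: 1/2 AA, 1/2 AB.
Crossing each possibility with the father OO and summing P(type A): 1/2·1 + 1/2·1/2 = 3/4.
Similarly for Rh via the mother's Rh distribution: P(Rh+) = 3/4.
Independent loci: 3/4 × 3/4 = 9/16.

9/16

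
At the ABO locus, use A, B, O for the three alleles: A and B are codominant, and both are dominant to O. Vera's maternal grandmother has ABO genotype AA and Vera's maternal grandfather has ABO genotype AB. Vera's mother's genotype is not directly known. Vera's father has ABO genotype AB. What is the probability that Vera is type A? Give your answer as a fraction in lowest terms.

Vera's mother's ABO genotype from AA × AB: 1/2 AA, 1/2 AB.
Crossing each possibility with the father AB and summing P(type A): 1/2·1/2 + 1/2·1/4 = 3/8.

3/8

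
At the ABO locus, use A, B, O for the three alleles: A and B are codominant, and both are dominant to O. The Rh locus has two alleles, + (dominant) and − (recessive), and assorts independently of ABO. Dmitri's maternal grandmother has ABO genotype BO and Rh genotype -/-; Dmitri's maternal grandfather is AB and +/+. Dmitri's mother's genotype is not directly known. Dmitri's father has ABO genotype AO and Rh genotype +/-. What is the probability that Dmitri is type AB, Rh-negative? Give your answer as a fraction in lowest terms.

1/16

Dmitri's mother's ABO genotype from BO × AB: 1/4 AB, 1/4 AO, 1/4 BB, 1/4 BO.
Crossing each possibility with the father AO and summing P(type AB): 1/4·1/4 + 1/4·0 + 1/4·1/2 + 1/4·1/4 = 1/4.
Similarly for Rh via the mother's Rh distribution: P(Rh-) = 1/4.
Independent loci: 1/4 × 1/4 = 1/16.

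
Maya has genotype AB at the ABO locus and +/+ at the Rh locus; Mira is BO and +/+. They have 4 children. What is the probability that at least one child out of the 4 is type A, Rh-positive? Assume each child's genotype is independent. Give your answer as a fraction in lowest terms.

175/256

ABO cross AB × BO → 1/4 A, 1/2 B, 1/4 AB.
Rh cross +/+ × +/+ → 1 Rh+; so P(type A, Rh-positive) = 1/4 × 1 = 1/4 per child.
P(none) = (3/4)^4 = 81/256; P(at least one) = 1 − 81/256 = 175/256.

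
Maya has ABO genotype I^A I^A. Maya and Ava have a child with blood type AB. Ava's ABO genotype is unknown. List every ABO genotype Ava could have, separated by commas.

For each candidate genotype of Ava, check whether crossing it with I^A I^A can produce every observed child phenotype.
  I^A I^A → possible child types {A} ✗
  I^A I^B → possible child types {A, AB} ✓
  I^A i → possible child types {A} ✗
  I^B I^B → possible child types {AB} ✓
  I^B i → possible child types {A, AB} ✓
  i i → possible child types {A} ✗

I^A I^B, I^B I^B, I^B i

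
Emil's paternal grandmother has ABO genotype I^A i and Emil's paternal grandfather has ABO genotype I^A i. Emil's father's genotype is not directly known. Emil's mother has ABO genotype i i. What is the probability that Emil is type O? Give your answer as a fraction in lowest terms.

1/2

Emil's father's ABO genotype from I^A i × I^A i: 1/4 I^A I^A, 1/2 I^A i, 1/4 i i.
Crossing each possibility with the mother i i and summing P(type O): 1/4·0 + 1/2·1/2 + 1/4·1 = 1/2.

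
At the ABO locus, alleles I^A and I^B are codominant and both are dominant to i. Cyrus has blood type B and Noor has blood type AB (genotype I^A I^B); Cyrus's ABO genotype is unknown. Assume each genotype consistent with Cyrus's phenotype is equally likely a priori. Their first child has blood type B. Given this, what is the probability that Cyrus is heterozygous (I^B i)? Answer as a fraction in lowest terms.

Possible genotypes: Cyrus ∈ {I^B I^B, I^B i}; Noor ∈ {I^A I^B}.
Weight each parental genotype pair by prior × P(type-B child):
  I^B I^B × I^A I^B: posterior weight 1/2.
  I^B i × I^A I^B: posterior weight 1/2.
Sum the posterior weight over pairs where Cyrus is I^B i: 1/2.

1/2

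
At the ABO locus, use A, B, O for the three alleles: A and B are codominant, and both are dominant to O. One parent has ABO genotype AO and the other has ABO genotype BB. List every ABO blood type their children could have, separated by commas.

B, AB

Gametes from AO × BB give offspring ABO genotypes AB, BO, i.e. phenotypes B, AB.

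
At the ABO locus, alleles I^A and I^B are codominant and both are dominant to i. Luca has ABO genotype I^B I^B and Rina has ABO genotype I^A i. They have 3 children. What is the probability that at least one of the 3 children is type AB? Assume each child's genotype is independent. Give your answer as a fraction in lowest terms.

ABO cross I^B I^B × I^A i → 1/2 B, 1/2 AB.
So P(type AB) = 1/2 per child.
P(none) = (1/2)^3 = 1/8; P(at least one) = 1 − 1/8 = 7/8.

7/8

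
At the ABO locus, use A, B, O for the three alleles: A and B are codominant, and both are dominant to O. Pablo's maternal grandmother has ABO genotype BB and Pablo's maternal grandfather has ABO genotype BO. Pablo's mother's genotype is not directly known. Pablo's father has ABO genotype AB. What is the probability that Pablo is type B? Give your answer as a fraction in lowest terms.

1/2

Pablo's mother's ABO genotype from BB × BO: 1/2 BB, 1/2 BO.
Crossing each possibility with the father AB and summing P(type B): 1/2·1/2 + 1/2·1/2 = 1/2.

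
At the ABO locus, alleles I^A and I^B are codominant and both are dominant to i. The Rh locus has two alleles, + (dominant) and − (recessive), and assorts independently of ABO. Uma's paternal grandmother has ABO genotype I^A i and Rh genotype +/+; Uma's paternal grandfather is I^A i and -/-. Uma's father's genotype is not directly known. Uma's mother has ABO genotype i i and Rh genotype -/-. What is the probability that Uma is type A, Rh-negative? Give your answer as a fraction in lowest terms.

1/4

Uma's father's ABO genotype from I^A i × I^A i: 1/4 I^A I^A, 1/2 I^A i, 1/4 i i.
Crossing each possibility with the mother i i and summing P(type A): 1/4·1 + 1/2·1/2 + 1/4·0 = 1/2.
Similarly for Rh via the father's Rh distribution: P(Rh-) = 1/2.
Independent loci: 1/2 × 1/2 = 1/4.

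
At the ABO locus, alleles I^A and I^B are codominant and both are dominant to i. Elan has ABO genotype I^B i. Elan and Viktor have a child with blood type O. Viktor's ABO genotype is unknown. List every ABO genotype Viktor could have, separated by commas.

I^A i, I^B i, i i

For each candidate genotype of Viktor, check whether crossing it with I^B i can produce every observed child phenotype.
  I^A I^A → possible child types {A, AB} ✗
  I^A I^B → possible child types {A, B, AB} ✗
  I^A i → possible child types {O, A, B, AB} ✓
  I^B I^B → possible child types {B} ✗
  I^B i → possible child types {O, B} ✓
  i i → possible child types {O, B} ✓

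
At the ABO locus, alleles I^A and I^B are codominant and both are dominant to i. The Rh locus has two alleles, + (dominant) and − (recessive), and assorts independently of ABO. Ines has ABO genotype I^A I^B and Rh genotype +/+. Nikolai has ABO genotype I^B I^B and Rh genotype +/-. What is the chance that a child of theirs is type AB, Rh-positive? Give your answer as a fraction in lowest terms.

1/2

ABO cross I^A I^B × I^B I^B → offspring phenotypes: 1/2 B, 1/2 AB.
Rh cross +/+ × +/- → 1 Rh+.
Independent loci: P(type AB, Rh-positive) = 1/2 × 1 = 1/2.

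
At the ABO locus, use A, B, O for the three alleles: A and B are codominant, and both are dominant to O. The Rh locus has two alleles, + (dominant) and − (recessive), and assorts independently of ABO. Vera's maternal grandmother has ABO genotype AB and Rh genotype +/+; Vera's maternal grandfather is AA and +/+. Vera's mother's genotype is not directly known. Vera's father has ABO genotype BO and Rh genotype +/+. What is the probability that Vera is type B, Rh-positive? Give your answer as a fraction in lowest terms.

1/4

Vera's mother's ABO genotype from AB × AA: 1/2 AA, 1/2 AB.
Crossing each possibility with the father BO and summing P(type B): 1/2·0 + 1/2·1/2 = 1/4.
Similarly for Rh via the mother's Rh distribution: P(Rh+) = 1.
Independent loci: 1/4 × 1 = 1/4.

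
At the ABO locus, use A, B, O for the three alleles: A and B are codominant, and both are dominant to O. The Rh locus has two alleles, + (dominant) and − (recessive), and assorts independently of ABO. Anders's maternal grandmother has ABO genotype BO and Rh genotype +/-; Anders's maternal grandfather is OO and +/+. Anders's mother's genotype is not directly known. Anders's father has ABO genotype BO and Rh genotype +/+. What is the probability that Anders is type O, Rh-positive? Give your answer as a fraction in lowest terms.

Anders's mother's ABO genotype from BO × OO: 1/2 BO, 1/2 OO.
Crossing each possibility with the father BO and summing P(type O): 1/2·1/4 + 1/2·1/2 = 3/8.
Similarly for Rh via the mother's Rh distribution: P(Rh+) = 1.
Independent loci: 3/8 × 1 = 3/8.

3/8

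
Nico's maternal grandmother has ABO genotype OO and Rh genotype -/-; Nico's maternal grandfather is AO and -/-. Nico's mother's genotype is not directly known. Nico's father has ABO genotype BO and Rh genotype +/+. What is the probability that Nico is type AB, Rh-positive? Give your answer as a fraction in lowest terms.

Nico's mother's ABO genotype from OO × AO: 1/2 AO, 1/2 OO.
Crossing each possibility with the father BO and summing P(type AB): 1/2·1/4 + 1/2·0 = 1/8.
Similarly for Rh via the mother's Rh distribution: P(Rh+) = 1.
Independent loci: 1/8 × 1 = 1/8.

1/8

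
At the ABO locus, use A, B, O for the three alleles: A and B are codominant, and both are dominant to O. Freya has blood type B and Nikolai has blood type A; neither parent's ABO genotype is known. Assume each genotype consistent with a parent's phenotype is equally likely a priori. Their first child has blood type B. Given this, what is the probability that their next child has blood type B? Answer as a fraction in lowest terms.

Possible genotypes: Freya ∈ {BB, BO}; Nikolai ∈ {AA, AO}.
Weight each parental genotype pair by prior × P(type-B child):
  BB × AO: posterior weight 2/3; P(next child type B) = 1/2.
  BO × AO: posterior weight 1/3; P(next child type B) = 1/4.
Weighted sum = 5/12.

5/12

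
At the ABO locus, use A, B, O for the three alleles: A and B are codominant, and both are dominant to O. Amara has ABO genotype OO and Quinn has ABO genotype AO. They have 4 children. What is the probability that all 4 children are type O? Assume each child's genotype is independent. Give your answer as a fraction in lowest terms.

ABO cross OO × AO → 1/2 O, 1/2 A.
So P(type O) = 1/2 per child.
All 4 independent: (1/2)^4 = 1/16.

1/16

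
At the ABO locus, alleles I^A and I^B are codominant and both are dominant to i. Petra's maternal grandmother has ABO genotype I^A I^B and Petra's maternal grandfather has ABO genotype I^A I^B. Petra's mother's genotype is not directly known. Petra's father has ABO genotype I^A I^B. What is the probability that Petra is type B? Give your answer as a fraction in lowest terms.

1/4

Petra's mother's ABO genotype from I^A I^B × I^A I^B: 1/4 I^A I^A, 1/2 I^A I^B, 1/4 I^B I^B.
Crossing each possibility with the father I^A I^B and summing P(type B): 1/4·0 + 1/2·1/4 + 1/4·1/2 = 1/4.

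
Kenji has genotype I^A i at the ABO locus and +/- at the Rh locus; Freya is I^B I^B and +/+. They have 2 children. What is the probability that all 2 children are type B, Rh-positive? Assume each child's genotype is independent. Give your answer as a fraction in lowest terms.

1/4

ABO cross I^A i × I^B I^B → 1/2 B, 1/2 AB.
Rh cross +/- × +/+ → 1 Rh+; so P(type B, Rh-positive) = 1/2 × 1 = 1/2 per child.
All 2 independent: (1/2)^2 = 1/4.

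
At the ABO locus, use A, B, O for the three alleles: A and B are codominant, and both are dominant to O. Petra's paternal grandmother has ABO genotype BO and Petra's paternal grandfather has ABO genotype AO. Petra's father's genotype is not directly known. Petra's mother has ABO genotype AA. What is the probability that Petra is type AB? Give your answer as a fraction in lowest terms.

Petra's father's ABO genotype from BO × AO: 1/4 AB, 1/4 AO, 1/4 BO, 1/4 OO.
Crossing each possibility with the mother AA and summing P(type AB): 1/4·1/2 + 1/4·0 + 1/4·1/2 + 1/4·0 = 1/4.

1/4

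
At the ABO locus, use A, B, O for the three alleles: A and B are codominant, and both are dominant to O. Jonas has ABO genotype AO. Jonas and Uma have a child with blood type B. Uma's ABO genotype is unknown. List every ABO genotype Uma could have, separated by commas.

AB, BB, BO

For each candidate genotype of Uma, check whether crossing it with AO can produce every observed child phenotype.
  AA → possible child types {A} ✗
  AB → possible child types {A, B, AB} ✓
  AO → possible child types {O, A} ✗
  BB → possible child types {B, AB} ✓
  BO → possible child types {O, A, B, AB} ✓
  OO → possible child types {O, A} ✗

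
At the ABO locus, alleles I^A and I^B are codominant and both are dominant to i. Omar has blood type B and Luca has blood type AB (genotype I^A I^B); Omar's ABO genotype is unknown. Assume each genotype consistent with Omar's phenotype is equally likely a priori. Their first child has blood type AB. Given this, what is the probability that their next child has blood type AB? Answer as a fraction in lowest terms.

5/12

Possible genotypes: Omar ∈ {I^B I^B, I^B i}; Luca ∈ {I^A I^B}.
Weight each parental genotype pair by prior × P(type-AB child):
  I^B I^B × I^A I^B: posterior weight 2/3; P(next child type AB) = 1/2.
  I^B i × I^A I^B: posterior weight 1/3; P(next child type AB) = 1/4.
Weighted sum = 5/12.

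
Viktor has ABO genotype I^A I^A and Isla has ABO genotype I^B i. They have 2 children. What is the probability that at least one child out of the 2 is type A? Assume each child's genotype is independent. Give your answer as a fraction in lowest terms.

3/4

ABO cross I^A I^A × I^B i → 1/2 A, 1/2 AB.
So P(type A) = 1/2 per child.
P(none) = (1/2)^2 = 1/4; P(at least one) = 1 − 1/4 = 3/4.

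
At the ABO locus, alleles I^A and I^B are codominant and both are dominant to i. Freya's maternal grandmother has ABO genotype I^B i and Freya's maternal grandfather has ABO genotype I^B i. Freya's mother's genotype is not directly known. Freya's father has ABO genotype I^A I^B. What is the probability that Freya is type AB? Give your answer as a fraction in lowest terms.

1/4

Freya's mother's ABO genotype from I^B i × I^B i: 1/4 I^B I^B, 1/2 I^B i, 1/4 i i.
Crossing each possibility with the father I^A I^B and summing P(type AB): 1/4·1/2 + 1/2·1/4 + 1/4·0 = 1/4.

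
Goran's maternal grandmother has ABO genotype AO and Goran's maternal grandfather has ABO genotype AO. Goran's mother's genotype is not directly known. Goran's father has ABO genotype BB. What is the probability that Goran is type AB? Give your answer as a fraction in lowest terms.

Goran's mother's ABO genotype from AO × AO: 1/4 AA, 1/2 AO, 1/4 OO.
Crossing each possibility with the father BB and summing P(type AB): 1/4·1 + 1/2·1/2 + 1/4·0 = 1/2.

1/2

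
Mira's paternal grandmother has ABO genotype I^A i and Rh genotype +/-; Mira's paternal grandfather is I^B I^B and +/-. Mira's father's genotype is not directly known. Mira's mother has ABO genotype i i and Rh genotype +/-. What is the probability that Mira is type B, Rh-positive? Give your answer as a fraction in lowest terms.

3/8

Mira's father's ABO genotype from I^A i × I^B I^B: 1/2 I^A I^B, 1/2 I^B i.
Crossing each possibility with the mother i i and summing P(type B): 1/2·1/2 + 1/2·1/2 = 1/2.
Similarly for Rh via the father's Rh distribution: P(Rh+) = 3/4.
Independent loci: 1/2 × 3/4 = 3/8.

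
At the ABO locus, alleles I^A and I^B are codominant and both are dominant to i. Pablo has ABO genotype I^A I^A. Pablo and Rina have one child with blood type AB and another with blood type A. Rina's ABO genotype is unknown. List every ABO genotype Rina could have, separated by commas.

I^A I^B, I^B i

For each candidate genotype of Rina, check whether crossing it with I^A I^A can produce every observed child phenotype.
  I^A I^A → possible child types {A} ✗
  I^A I^B → possible child types {A, AB} ✓
  I^A i → possible child types {A} ✗
  I^B I^B → possible child types {AB} ✗
  I^B i → possible child types {A, AB} ✓
  i i → possible child types {A} ✗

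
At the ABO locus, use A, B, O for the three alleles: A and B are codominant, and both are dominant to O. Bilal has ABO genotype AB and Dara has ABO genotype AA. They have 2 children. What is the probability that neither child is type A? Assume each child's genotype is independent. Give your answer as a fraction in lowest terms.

ABO cross AB × AA → 1/2 A, 1/2 AB.
So P(type A) = 1/2 per child.
P(not type A) = 1/2 for one child; (1/2)^2 = 1/4.

1/4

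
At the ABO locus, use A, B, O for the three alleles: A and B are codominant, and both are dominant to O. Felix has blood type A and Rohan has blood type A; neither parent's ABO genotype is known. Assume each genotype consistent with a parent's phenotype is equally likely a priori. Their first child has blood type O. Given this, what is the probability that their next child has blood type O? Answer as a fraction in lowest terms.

Possible genotypes: Felix ∈ {AA, AO}; Rohan ∈ {AA, AO}.
Weight each parental genotype pair by prior × P(type-O child):
  AO × AO: posterior weight 1; P(next child type O) = 1/4.
Weighted sum = 1/4.

1/4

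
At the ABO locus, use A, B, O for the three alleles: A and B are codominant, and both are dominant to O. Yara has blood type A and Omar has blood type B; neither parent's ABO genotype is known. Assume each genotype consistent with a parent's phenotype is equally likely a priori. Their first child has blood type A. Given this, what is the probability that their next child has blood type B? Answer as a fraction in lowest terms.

Possible genotypes: Yara ∈ {AA, AO}; Omar ∈ {BB, BO}.
Weight each parental genotype pair by prior × P(type-A child):
  AA × BO: posterior weight 2/3; P(next child type B) = 0.
  AO × BO: posterior weight 1/3; P(next child type B) = 1/4.
Weighted sum = 1/12.

1/12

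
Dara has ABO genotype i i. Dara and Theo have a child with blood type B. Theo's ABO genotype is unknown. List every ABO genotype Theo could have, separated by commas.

For each candidate genotype of Theo, check whether crossing it with i i can produce every observed child phenotype.
  I^A I^A → possible child types {A} ✗
  I^A I^B → possible child types {A, B} ✓
  I^A i → possible child types {O, A} ✗
  I^B I^B → possible child types {B} ✓
  I^B i → possible child types {O, B} ✓
  i i → possible child types {O} ✗

I^A I^B, I^B I^B, I^B i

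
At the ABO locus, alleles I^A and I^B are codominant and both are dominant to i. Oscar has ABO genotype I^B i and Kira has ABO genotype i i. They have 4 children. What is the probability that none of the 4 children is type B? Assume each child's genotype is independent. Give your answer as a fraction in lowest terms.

1/16

ABO cross I^B i × i i → 1/2 O, 1/2 B.
So P(type B) = 1/2 per child.
P(not type B) = 1/2 for one child; (1/2)^4 = 1/16.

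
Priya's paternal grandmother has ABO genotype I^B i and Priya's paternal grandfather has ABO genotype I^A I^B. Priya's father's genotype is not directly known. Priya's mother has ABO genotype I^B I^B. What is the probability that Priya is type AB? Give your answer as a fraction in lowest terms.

Priya's father's ABO genotype from I^B i × I^A I^B: 1/4 I^A I^B, 1/4 I^A i, 1/4 I^B I^B, 1/4 I^B i.
Crossing each possibility with the mother I^B I^B and summing P(type AB): 1/4·1/2 + 1/4·1/2 + 1/4·0 + 1/4·0 = 1/4.

1/4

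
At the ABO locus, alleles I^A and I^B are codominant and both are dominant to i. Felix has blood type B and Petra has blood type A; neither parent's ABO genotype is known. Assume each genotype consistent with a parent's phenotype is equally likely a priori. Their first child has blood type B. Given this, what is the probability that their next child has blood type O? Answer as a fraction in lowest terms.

1/12

Possible genotypes: Felix ∈ {I^B I^B, I^B i}; Petra ∈ {I^A I^A, I^A i}.
Weight each parental genotype pair by prior × P(type-B child):
  I^B I^B × I^A i: posterior weight 2/3; P(next child type O) = 0.
  I^B i × I^A i: posterior weight 1/3; P(next child type O) = 1/4.
Weighted sum = 1/12.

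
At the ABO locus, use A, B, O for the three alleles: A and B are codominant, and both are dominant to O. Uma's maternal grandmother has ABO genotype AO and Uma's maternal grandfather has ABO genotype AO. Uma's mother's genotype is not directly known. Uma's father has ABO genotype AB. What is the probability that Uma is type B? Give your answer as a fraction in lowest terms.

Uma's mother's ABO genotype from AO × AO: 1/4 AA, 1/2 AO, 1/4 OO.
Crossing each possibility with the father AB and summing P(type B): 1/4·0 + 1/2·1/4 + 1/4·1/2 = 1/4.

1/4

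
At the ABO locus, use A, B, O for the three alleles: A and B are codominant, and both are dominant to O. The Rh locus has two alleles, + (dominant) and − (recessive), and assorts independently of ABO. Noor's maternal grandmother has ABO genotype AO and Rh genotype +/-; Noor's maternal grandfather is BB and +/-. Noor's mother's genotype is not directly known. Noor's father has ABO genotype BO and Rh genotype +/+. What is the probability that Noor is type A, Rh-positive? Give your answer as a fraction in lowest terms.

Noor's mother's ABO genotype from AO × BB: 1/2 AB, 1/2 BO.
Crossing each possibility with the father BO and summing P(type A): 1/2·1/4 + 1/2·0 = 1/8.
Similarly for Rh via the mother's Rh distribution: P(Rh+) = 1.
Independent loci: 1/8 × 1 = 1/8.

1/8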